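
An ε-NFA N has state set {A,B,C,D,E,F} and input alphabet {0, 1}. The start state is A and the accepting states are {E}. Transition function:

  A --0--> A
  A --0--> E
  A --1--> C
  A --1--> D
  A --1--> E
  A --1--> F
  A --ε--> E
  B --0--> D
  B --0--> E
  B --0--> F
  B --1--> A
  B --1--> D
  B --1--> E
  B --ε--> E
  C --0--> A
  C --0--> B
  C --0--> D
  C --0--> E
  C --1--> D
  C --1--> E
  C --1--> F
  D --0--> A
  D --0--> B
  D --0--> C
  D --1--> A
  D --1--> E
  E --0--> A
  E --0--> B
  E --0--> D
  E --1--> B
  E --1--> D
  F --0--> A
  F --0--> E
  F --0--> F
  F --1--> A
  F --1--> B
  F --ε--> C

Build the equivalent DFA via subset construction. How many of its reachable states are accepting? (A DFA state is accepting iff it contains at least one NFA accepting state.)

4

Start state of the DFA: {A,E} (ε-closure of the NFA start).
{A,E} --0--> {A,B,D,E}  [new]
{A,E} --1--> {B,C,D,E,F}  [new]
{A,B,D,E} --0--> {A,B,C,D,E,F}  [new]
{A,B,D,E} --1--> {A,B,C,D,E,F}  [seen]
{B,C,D,E,F} --0--> {A,B,C,D,E,F}  [seen]
{B,C,D,E,F} --1--> {A,B,C,D,E,F}  [seen]
{A,B,C,D,E,F} --0--> {A,B,C,D,E,F}  [seen]
{A,B,C,D,E,F} --1--> {A,B,C,D,E,F}  [seen]
Reachable DFA states: {A,E}, {A,B,D,E}, {B,C,D,E,F}, {A,B,C,D,E,F}.
Accepting DFA states (contain an NFA accepting state): {A,E}, {A,B,D,E}, {B,C,D,E,F}, {A,B,C,D,E,F}.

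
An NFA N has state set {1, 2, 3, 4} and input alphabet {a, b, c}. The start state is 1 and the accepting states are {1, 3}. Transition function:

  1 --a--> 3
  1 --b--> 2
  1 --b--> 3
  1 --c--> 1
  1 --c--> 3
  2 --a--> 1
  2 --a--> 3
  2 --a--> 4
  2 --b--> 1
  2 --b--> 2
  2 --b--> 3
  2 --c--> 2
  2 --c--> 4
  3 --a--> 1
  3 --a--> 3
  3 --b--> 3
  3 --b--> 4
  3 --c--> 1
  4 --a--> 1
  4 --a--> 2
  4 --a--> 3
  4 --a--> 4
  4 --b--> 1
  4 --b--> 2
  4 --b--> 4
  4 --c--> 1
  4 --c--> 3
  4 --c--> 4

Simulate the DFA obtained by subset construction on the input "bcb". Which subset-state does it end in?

{1, 2, 3, 4}

Start: {1}.
δ(1,b) = {2, 3}.
Union: {2, 3}.
After b: {2, 3}.
δ(2,c) = {2, 4}; δ(3,c) = {1}.
Union: {1, 2, 4}.
After c: {1, 2, 4}.
δ(1,b) = {2, 3}; δ(2,b) = {1, 2, 3}; δ(4,b) = {1, 2, 4}.
Union: {1, 2, 3, 4}.
After b: {1, 2, 3, 4}.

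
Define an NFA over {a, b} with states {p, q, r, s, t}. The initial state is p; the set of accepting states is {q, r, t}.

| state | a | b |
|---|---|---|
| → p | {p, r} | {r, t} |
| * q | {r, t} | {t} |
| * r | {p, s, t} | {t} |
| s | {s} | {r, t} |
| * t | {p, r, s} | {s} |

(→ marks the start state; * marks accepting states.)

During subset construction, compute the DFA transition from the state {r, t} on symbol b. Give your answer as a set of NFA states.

{s, t}

δ(r,b) = {t}; δ(t,b) = {s}.
Union: {s, t}.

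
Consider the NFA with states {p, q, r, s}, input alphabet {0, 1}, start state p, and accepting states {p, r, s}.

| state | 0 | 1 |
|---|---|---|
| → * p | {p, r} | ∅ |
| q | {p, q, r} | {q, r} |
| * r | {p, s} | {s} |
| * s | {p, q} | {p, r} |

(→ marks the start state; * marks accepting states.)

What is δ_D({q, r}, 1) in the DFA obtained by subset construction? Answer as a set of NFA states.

δ(q,1) = {q, r}; δ(r,1) = {s}.
Union: {q, r, s}.

{q, r, s}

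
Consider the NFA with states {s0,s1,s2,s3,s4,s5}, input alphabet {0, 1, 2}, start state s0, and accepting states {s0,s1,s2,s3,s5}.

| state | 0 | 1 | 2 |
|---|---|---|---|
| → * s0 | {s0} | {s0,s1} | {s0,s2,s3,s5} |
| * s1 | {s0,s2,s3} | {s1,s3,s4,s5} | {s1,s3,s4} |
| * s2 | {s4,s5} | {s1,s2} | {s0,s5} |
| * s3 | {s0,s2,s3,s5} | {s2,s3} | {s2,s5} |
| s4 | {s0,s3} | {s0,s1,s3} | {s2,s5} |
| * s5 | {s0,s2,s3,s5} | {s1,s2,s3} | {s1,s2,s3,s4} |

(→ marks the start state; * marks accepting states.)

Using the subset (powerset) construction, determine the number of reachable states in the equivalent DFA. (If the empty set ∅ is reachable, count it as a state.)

8

Start state of the DFA: {s0}.
{s0} --0--> {s0}  [seen]
{s0} --1--> {s0,s1}  [new]
{s0} --2--> {s0,s2,s3,s5}  [new]
{s0,s1} --0--> {s0,s2,s3}  [new]
{s0,s1} --1--> {s0,s1,s3,s4,s5}  [new]
{s0,s1} --2--> {s0,s1,s2,s3,s4,s5}  [new]
{s0,s2,s3,s5} --0--> {s0,s2,s3,s4,s5}  [new]
{s0,s2,s3,s5} --1--> {s0,s1,s2,s3}  [new]
{s0,s2,s3,s5} --2--> {s0,s1,s2,s3,s4,s5}  [seen]
{s0,s2,s3} --0--> {s0,s2,s3,s4,s5}  [seen]
{s0,s2,s3} --1--> {s0,s1,s2,s3}  [seen]
{s0,s2,s3} --2--> {s0,s2,s3,s5}  [seen]
{s0,s1,s3,s4,s5} --0--> {s0,s2,s3,s5}  [seen]
{s0,s1,s3,s4,s5} --1--> {s0,s1,s2,s3,s4,s5}  [seen]
{s0,s1,s3,s4,s5} --2--> {s0,s1,s2,s3,s4,s5}  [seen]
{s0,s1,s2,s3,s4,s5} --0--> {s0,s2,s3,s4,s5}  [seen]
{s0,s1,s2,s3,s4,s5} --1--> {s0,s1,s2,s3,s4,s5}  [seen]
{s0,s1,s2,s3,s4,s5} --2--> {s0,s1,s2,s3,s4,s5}  [seen]
{s0,s2,s3,s4,s5} --0--> {s0,s2,s3,s4,s5}  [seen]
{s0,s2,s3,s4,s5} --1--> {s0,s1,s2,s3}  [seen]
{s0,s2,s3,s4,s5} --2--> {s0,s1,s2,s3,s4,s5}  [seen]
{s0,s1,s2,s3} --0--> {s0,s2,s3,s4,s5}  [seen]
{s0,s1,s2,s3} --1--> {s0,s1,s2,s3,s4,s5}  [seen]
{s0,s1,s2,s3} --2--> {s0,s1,s2,s3,s4,s5}  [seen]
Reachable DFA states: {s0}, {s0,s1}, {s0,s2,s3,s5}, {s0,s2,s3}, {s0,s1,s3,s4,s5}, {s0,s1,s2,s3,s4,s5}, {s0,s2,s3,s4,s5}, {s0,s1,s2,s3}.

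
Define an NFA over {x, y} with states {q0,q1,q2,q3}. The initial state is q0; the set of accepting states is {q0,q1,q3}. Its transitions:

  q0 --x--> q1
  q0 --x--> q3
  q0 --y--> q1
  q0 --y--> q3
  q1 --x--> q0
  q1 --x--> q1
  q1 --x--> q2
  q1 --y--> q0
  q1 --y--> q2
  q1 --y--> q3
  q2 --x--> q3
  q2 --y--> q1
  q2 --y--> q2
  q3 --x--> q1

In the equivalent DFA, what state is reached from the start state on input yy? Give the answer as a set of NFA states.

{q0,q2,q3}

Start: {q0}.
δ(q0,y) = {q1,q3}.
Union: {q1,q3}.
After y: {q1,q3}.
δ(q1,y) = {q0,q2,q3}; δ(q3,y) = ∅.
Union: {q0,q2,q3}.
After y: {q0,q2,q3}.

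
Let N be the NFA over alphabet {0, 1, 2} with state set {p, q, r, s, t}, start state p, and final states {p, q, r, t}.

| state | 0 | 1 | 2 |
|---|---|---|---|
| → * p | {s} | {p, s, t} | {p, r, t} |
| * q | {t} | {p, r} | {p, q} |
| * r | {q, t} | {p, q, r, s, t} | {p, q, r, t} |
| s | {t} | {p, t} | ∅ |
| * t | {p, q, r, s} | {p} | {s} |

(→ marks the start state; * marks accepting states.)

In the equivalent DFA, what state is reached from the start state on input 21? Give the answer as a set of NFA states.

{p, q, r, s, t}

Start: {p}.
δ(p,2) = {p, r, t}.
Union: {p, r, t}.
After 2: {p, r, t}.
δ(p,1) = {p, s, t}; δ(r,1) = {p, q, r, s, t}; δ(t,1) = {p}.
Union: {p, q, r, s, t}.
After 1: {p, q, r, s, t}.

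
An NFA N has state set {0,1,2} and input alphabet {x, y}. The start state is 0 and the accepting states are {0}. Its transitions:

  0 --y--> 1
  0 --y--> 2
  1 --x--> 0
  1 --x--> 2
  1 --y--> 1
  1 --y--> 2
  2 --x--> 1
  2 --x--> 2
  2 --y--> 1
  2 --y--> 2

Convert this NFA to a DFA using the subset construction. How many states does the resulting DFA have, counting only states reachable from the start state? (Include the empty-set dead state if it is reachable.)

Start state of the DFA: {0}.
{0} --x--> ∅  [new]
{0} --y--> {1,2}  [new]
∅ --x--> ∅  [seen]
∅ --y--> ∅  [seen]
{1,2} --x--> {0,1,2}  [new]
{1,2} --y--> {1,2}  [seen]
{0,1,2} --x--> {0,1,2}  [seen]
{0,1,2} --y--> {1,2}  [seen]
Reachable DFA states: {0}, ∅, {1,2}, {0,1,2}.

4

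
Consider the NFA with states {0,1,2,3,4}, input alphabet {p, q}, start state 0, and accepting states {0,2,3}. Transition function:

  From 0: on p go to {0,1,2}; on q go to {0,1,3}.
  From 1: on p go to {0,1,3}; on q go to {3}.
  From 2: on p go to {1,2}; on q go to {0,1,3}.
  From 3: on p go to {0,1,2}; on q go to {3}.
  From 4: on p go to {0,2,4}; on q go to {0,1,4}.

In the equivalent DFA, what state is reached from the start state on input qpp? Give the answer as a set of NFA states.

Start: {0}.
δ(0,q) = {0,1,3}.
Union: {0,1,3}.
After q: {0,1,3}.
δ(0,p) = {0,1,2}; δ(1,p) = {0,1,3}; δ(3,p) = {0,1,2}.
Union: {0,1,2,3}.
After p: {0,1,2,3}.
δ(0,p) = {0,1,2}; δ(1,p) = {0,1,3}; δ(2,p) = {1,2}; δ(3,p) = {0,1,2}.
Union: {0,1,2,3}.
After p: {0,1,2,3}.

{0,1,2,3}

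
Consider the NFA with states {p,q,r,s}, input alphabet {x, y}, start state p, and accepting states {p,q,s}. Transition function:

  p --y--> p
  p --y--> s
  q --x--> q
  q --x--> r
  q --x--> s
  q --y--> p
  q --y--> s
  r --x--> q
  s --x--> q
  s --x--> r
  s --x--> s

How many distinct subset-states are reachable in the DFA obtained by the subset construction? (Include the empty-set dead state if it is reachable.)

4

Start state of the DFA: {p}.
{p} --x--> ∅  [new]
{p} --y--> {p,s}  [new]
∅ --x--> ∅  [seen]
∅ --y--> ∅  [seen]
{p,s} --x--> {q,r,s}  [new]
{p,s} --y--> {p,s}  [seen]
{q,r,s} --x--> {q,r,s}  [seen]
{q,r,s} --y--> {p,s}  [seen]
Reachable DFA states: {p}, ∅, {p,s}, {q,r,s}.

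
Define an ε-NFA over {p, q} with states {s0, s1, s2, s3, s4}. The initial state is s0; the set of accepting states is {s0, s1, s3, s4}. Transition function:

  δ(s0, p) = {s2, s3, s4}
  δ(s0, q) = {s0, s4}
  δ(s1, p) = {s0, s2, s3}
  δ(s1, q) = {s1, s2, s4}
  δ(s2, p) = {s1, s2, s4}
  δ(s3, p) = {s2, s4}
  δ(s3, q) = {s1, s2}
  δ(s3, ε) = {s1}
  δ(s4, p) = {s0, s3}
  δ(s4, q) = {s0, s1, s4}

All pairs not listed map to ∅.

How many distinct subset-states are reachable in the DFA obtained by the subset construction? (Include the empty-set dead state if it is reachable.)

6

Start state of the DFA: {s0} (ε-closure of the NFA start).
{s0} --p--> {s1, s2, s3, s4}  [new]
{s0} --q--> {s0, s4}  [new]
{s1, s2, s3, s4} --p--> {s0, s1, s2, s3, s4}  [new]
{s1, s2, s3, s4} --q--> {s0, s1, s2, s4}  [new]
{s0, s4} --p--> {s0, s1, s2, s3, s4}  [seen]
{s0, s4} --q--> {s0, s1, s4}  [new]
{s0, s1, s2, s3, s4} --p--> {s0, s1, s2, s3, s4}  [seen]
{s0, s1, s2, s3, s4} --q--> {s0, s1, s2, s4}  [seen]
{s0, s1, s2, s4} --p--> {s0, s1, s2, s3, s4}  [seen]
{s0, s1, s2, s4} --q--> {s0, s1, s2, s4}  [seen]
{s0, s1, s4} --p--> {s0, s1, s2, s3, s4}  [seen]
{s0, s1, s4} --q--> {s0, s1, s2, s4}  [seen]
Reachable DFA states: {s0}, {s1, s2, s3, s4}, {s0, s4}, {s0, s1, s2, s3, s4}, {s0, s1, s2, s4}, {s0, s1, s4}.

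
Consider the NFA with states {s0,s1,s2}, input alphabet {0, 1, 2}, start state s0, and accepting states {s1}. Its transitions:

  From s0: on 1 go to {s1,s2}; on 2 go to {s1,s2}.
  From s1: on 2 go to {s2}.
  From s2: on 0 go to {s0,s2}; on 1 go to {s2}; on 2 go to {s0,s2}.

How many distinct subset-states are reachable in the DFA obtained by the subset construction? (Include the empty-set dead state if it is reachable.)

Start state of the DFA: {s0}.
{s0} --0--> ∅  [new]
{s0} --1--> {s1,s2}  [new]
{s0} --2--> {s1,s2}  [seen]
∅ --0--> ∅  [seen]
∅ --1--> ∅  [seen]
∅ --2--> ∅  [seen]
{s1,s2} --0--> {s0,s2}  [new]
{s1,s2} --1--> {s2}  [new]
{s1,s2} --2--> {s0,s2}  [seen]
{s0,s2} --0--> {s0,s2}  [seen]
{s0,s2} --1--> {s1,s2}  [seen]
{s0,s2} --2--> {s0,s1,s2}  [new]
{s2} --0--> {s0,s2}  [seen]
{s2} --1--> {s2}  [seen]
{s2} --2--> {s0,s2}  [seen]
{s0,s1,s2} --0--> {s0,s2}  [seen]
{s0,s1,s2} --1--> {s1,s2}  [seen]
{s0,s1,s2} --2--> {s0,s1,s2}  [seen]
Reachable DFA states: {s0}, ∅, {s1,s2}, {s0,s2}, {s2}, {s0,s1,s2}.

6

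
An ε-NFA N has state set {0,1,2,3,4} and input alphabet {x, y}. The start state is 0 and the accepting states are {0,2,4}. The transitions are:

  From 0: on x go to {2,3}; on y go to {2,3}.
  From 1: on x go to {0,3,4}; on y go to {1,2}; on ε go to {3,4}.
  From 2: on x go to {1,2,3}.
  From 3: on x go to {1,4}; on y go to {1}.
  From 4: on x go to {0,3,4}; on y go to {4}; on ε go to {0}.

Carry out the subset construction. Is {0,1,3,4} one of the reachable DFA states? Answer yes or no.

yes

Start state of the DFA: {0} (ε-closure of the NFA start).
{0} --x--> {2,3}  [new]
{0} --y--> {2,3}  [seen]
{2,3} --x--> {0,1,2,3,4}  [new]
{2,3} --y--> {0,1,3,4}  [new]
{0,1,2,3,4} --x--> {0,1,2,3,4}  [seen]
{0,1,2,3,4} --y--> {0,1,2,3,4}  [seen]
{0,1,3,4} --x--> {0,1,2,3,4}  [seen]
{0,1,3,4} --y--> {0,1,2,3,4}  [seen]
Reachable DFA states: {0}, {2,3}, {0,1,2,3,4}, {0,1,3,4}.
{0,1,3,4} is among them.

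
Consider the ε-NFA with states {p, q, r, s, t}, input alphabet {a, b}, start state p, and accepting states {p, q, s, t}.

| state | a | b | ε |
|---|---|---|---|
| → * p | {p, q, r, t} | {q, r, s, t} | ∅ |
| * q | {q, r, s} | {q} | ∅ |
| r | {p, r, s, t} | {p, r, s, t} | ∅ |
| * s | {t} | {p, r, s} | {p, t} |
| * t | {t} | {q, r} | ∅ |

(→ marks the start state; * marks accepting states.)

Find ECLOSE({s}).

Begin with {s}.
s →ε {p, t}; add p, t.
ε-closure = {p, s, t}.

{p, s, t}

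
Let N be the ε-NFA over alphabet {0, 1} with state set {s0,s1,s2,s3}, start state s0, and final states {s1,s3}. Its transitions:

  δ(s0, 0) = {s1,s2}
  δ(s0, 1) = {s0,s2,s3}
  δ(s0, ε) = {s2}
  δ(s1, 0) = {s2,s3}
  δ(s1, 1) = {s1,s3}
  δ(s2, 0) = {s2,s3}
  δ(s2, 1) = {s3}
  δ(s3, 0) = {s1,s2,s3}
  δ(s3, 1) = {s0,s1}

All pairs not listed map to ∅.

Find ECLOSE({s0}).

{s0,s2}

Begin with {s0}.
s0 →ε {s2}; add s2.
ε-closure = {s0,s2}.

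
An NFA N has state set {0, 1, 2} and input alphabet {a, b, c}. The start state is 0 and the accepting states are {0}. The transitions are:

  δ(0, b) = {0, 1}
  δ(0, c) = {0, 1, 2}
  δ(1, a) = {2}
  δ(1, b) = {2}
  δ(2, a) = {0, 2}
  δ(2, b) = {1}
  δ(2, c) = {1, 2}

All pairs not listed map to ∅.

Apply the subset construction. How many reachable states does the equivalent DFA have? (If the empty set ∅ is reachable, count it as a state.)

Start state of the DFA: {0}.
{0} --a--> ∅  [new]
{0} --b--> {0, 1}  [new]
{0} --c--> {0, 1, 2}  [new]
∅ --a--> ∅  [seen]
∅ --b--> ∅  [seen]
∅ --c--> ∅  [seen]
{0, 1} --a--> {2}  [new]
{0, 1} --b--> {0, 1, 2}  [seen]
{0, 1} --c--> {0, 1, 2}  [seen]
{0, 1, 2} --a--> {0, 2}  [new]
{0, 1, 2} --b--> {0, 1, 2}  [seen]
{0, 1, 2} --c--> {0, 1, 2}  [seen]
{2} --a--> {0, 2}  [seen]
{2} --b--> {1}  [new]
{2} --c--> {1, 2}  [new]
{0, 2} --a--> {0, 2}  [seen]
{0, 2} --b--> {0, 1}  [seen]
{0, 2} --c--> {0, 1, 2}  [seen]
{1} --a--> {2}  [seen]
{1} --b--> {2}  [seen]
{1} --c--> ∅  [seen]
{1, 2} --a--> {0, 2}  [seen]
{1, 2} --b--> {1, 2}  [seen]
{1, 2} --c--> {1, 2}  [seen]
Reachable DFA states: {0}, ∅, {0, 1}, {0, 1, 2}, {2}, {0, 2}, {1}, {1, 2}.

8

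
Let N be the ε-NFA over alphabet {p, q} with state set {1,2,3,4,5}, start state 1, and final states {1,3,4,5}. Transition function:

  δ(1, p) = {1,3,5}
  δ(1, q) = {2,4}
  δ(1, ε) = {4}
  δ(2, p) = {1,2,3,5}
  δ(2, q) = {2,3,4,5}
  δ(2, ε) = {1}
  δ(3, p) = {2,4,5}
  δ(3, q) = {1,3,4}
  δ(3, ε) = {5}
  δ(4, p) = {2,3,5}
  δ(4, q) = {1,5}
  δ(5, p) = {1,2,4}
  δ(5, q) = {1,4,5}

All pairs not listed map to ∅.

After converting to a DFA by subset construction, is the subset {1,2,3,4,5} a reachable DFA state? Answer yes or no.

yes

Start state of the DFA: {1,4} (ε-closure of the NFA start).
{1,4} --p--> {1,2,3,4,5}  [new]
{1,4} --q--> {1,2,4,5}  [new]
{1,2,3,4,5} --p--> {1,2,3,4,5}  [seen]
{1,2,3,4,5} --q--> {1,2,3,4,5}  [seen]
{1,2,4,5} --p--> {1,2,3,4,5}  [seen]
{1,2,4,5} --q--> {1,2,3,4,5}  [seen]
Reachable DFA states: {1,4}, {1,2,3,4,5}, {1,2,4,5}.
{1,2,3,4,5} is among them.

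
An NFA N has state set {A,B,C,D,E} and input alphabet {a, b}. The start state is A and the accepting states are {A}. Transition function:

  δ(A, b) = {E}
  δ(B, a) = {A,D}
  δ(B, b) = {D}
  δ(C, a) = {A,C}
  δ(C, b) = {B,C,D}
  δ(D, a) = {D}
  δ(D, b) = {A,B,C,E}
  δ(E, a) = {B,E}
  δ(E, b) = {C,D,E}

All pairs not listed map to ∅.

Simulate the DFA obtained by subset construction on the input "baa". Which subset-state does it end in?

{A,B,D,E}

Start: {A}.
δ(A,b) = {E}.
Union: {E}.
After b: {E}.
δ(E,a) = {B,E}.
Union: {B,E}.
After a: {B,E}.
δ(B,a) = {A,D}; δ(E,a) = {B,E}.
Union: {A,B,D,E}.
After a: {A,B,D,E}.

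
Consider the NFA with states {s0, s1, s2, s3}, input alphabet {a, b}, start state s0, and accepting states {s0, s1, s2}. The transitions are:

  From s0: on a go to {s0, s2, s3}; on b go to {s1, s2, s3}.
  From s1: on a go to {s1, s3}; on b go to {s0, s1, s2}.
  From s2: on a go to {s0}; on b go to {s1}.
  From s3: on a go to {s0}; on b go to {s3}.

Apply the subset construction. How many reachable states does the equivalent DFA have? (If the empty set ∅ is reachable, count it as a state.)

Start state of the DFA: {s0}.
{s0} --a--> {s0, s2, s3}  [new]
{s0} --b--> {s1, s2, s3}  [new]
{s0, s2, s3} --a--> {s0, s2, s3}  [seen]
{s0, s2, s3} --b--> {s1, s2, s3}  [seen]
{s1, s2, s3} --a--> {s0, s1, s3}  [new]
{s1, s2, s3} --b--> {s0, s1, s2, s3}  [new]
{s0, s1, s3} --a--> {s0, s1, s2, s3}  [seen]
{s0, s1, s3} --b--> {s0, s1, s2, s3}  [seen]
{s0, s1, s2, s3} --a--> {s0, s1, s2, s3}  [seen]
{s0, s1, s2, s3} --b--> {s0, s1, s2, s3}  [seen]
Reachable DFA states: {s0}, {s0, s2, s3}, {s1, s2, s3}, {s0, s1, s3}, {s0, s1, s2, s3}.

5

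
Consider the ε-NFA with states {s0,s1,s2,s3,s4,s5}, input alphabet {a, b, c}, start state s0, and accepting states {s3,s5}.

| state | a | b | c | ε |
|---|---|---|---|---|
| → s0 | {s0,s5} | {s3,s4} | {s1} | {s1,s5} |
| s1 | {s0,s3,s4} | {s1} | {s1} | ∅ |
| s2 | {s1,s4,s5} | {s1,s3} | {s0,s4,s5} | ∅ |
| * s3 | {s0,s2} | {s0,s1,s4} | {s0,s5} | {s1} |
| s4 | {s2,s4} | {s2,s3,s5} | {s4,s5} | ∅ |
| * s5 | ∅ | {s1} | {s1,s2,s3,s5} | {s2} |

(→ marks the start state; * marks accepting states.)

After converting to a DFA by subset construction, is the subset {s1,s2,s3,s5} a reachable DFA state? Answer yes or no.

no

Start state of the DFA: {s0,s1,s2,s5} (ε-closure of the NFA start).
{s0,s1,s2,s5} --a--> {s0,s1,s2,s3,s4,s5}  [new]
{s0,s1,s2,s5} --b--> {s1,s3,s4}  [new]
{s0,s1,s2,s5} --c--> {s0,s1,s2,s3,s4,s5}  [seen]
{s0,s1,s2,s3,s4,s5} --a--> {s0,s1,s2,s3,s4,s5}  [seen]
{s0,s1,s2,s3,s4,s5} --b--> {s0,s1,s2,s3,s4,s5}  [seen]
{s0,s1,s2,s3,s4,s5} --c--> {s0,s1,s2,s3,s4,s5}  [seen]
{s1,s3,s4} --a--> {s0,s1,s2,s3,s4,s5}  [seen]
{s1,s3,s4} --b--> {s0,s1,s2,s3,s4,s5}  [seen]
{s1,s3,s4} --c--> {s0,s1,s2,s4,s5}  [new]
{s0,s1,s2,s4,s5} --a--> {s0,s1,s2,s3,s4,s5}  [seen]
{s0,s1,s2,s4,s5} --b--> {s1,s2,s3,s4,s5}  [new]
{s0,s1,s2,s4,s5} --c--> {s0,s1,s2,s3,s4,s5}  [seen]
{s1,s2,s3,s4,s5} --a--> {s0,s1,s2,s3,s4,s5}  [seen]
{s1,s2,s3,s4,s5} --b--> {s0,s1,s2,s3,s4,s5}  [seen]
{s1,s2,s3,s4,s5} --c--> {s0,s1,s2,s3,s4,s5}  [seen]
Reachable DFA states: {s0,s1,s2,s5}, {s0,s1,s2,s3,s4,s5}, {s1,s3,s4}, {s0,s1,s2,s4,s5}, {s1,s2,s3,s4,s5}.
{s1,s2,s3,s5} is not among them.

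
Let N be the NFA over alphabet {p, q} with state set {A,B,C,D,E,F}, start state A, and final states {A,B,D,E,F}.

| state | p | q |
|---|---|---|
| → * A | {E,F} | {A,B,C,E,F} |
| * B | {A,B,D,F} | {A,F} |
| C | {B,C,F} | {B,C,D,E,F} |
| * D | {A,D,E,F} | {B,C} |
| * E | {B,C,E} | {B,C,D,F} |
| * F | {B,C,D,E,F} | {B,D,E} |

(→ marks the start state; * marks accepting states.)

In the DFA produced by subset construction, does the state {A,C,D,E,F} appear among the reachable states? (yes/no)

Start state of the DFA: {A}.
{A} --p--> {E,F}  [new]
{A} --q--> {A,B,C,E,F}  [new]
{E,F} --p--> {B,C,D,E,F}  [new]
{E,F} --q--> {B,C,D,E,F}  [seen]
{A,B,C,E,F} --p--> {A,B,C,D,E,F}  [new]
{A,B,C,E,F} --q--> {A,B,C,D,E,F}  [seen]
{B,C,D,E,F} --p--> {A,B,C,D,E,F}  [seen]
{B,C,D,E,F} --q--> {A,B,C,D,E,F}  [seen]
{A,B,C,D,E,F} --p--> {A,B,C,D,E,F}  [seen]
{A,B,C,D,E,F} --q--> {A,B,C,D,E,F}  [seen]
Reachable DFA states: {A}, {E,F}, {A,B,C,E,F}, {B,C,D,E,F}, {A,B,C,D,E,F}.
{A,C,D,E,F} is not among them.

no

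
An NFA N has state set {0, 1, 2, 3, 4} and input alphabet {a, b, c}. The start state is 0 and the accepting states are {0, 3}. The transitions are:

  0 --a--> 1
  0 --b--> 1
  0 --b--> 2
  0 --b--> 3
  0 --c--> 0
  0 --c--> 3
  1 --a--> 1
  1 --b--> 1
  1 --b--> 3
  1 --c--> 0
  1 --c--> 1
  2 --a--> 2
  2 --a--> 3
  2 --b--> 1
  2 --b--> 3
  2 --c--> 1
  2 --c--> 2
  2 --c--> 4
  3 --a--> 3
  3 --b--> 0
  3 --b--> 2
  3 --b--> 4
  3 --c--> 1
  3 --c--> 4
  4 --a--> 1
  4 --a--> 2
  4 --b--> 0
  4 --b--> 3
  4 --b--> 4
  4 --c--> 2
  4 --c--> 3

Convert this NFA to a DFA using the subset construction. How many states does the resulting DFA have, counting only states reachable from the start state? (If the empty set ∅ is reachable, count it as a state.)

13

Start state of the DFA: {0}.
{0} --a--> {1}  [new]
{0} --b--> {1, 2, 3}  [new]
{0} --c--> {0, 3}  [new]
{1} --a--> {1}  [seen]
{1} --b--> {1, 3}  [new]
{1} --c--> {0, 1}  [new]
{1, 2, 3} --a--> {1, 2, 3}  [seen]
{1, 2, 3} --b--> {0, 1, 2, 3, 4}  [new]
{1, 2, 3} --c--> {0, 1, 2, 4}  [new]
{0, 3} --a--> {1, 3}  [seen]
{0, 3} --b--> {0, 1, 2, 3, 4}  [seen]
{0, 3} --c--> {0, 1, 3, 4}  [new]
{1, 3} --a--> {1, 3}  [seen]
{1, 3} --b--> {0, 1, 2, 3, 4}  [seen]
{1, 3} --c--> {0, 1, 4}  [new]
{0, 1} --a--> {1}  [seen]
{0, 1} --b--> {1, 2, 3}  [seen]
{0, 1} --c--> {0, 1, 3}  [new]
{0, 1, 2, 3, 4} --a--> {1, 2, 3}  [seen]
{0, 1, 2, 3, 4} --b--> {0, 1, 2, 3, 4}  [seen]
{0, 1, 2, 3, 4} --c--> {0, 1, 2, 3, 4}  [seen]
{0, 1, 2, 4} --a--> {1, 2, 3}  [seen]
{0, 1, 2, 4} --b--> {0, 1, 2, 3, 4}  [seen]
{0, 1, 2, 4} --c--> {0, 1, 2, 3, 4}  [seen]
{0, 1, 3, 4} --a--> {1, 2, 3}  [seen]
{0, 1, 3, 4} --b--> {0, 1, 2, 3, 4}  [seen]
{0, 1, 3, 4} --c--> {0, 1, 2, 3, 4}  [seen]
{0, 1, 4} --a--> {1, 2}  [new]
{0, 1, 4} --b--> {0, 1, 2, 3, 4}  [seen]
{0, 1, 4} --c--> {0, 1, 2, 3}  [new]
{0, 1, 3} --a--> {1, 3}  [seen]
{0, 1, 3} --b--> {0, 1, 2, 3, 4}  [seen]
{0, 1, 3} --c--> {0, 1, 3, 4}  [seen]
{1, 2} --a--> {1, 2, 3}  [seen]
{1, 2} --b--> {1, 3}  [seen]
{1, 2} --c--> {0, 1, 2, 4}  [seen]
{0, 1, 2, 3} --a--> {1, 2, 3}  [seen]
{0, 1, 2, 3} --b--> {0, 1, 2, 3, 4}  [seen]
{0, 1, 2, 3} --c--> {0, 1, 2, 3, 4}  [seen]
Reachable DFA states: {0}, {1}, {1, 2, 3}, {0, 3}, {1, 3}, {0, 1}, {0, 1, 2, 3, 4}, {0, 1, 2, 4}, {0, 1, 3, 4}, {0, 1, 4}, {0, 1, 3}, {1, 2}, {0, 1, 2, 3}.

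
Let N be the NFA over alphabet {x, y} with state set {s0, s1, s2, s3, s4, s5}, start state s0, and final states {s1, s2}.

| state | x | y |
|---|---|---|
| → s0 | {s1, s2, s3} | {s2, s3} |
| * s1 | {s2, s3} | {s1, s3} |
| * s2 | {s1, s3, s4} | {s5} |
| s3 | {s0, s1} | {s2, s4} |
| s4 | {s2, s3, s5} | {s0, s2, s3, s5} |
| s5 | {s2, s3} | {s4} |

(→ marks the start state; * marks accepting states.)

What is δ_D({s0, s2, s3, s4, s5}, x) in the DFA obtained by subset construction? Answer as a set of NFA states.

{s0, s1, s2, s3, s4, s5}

δ(s0,x) = {s1, s2, s3}; δ(s2,x) = {s1, s3, s4}; δ(s3,x) = {s0, s1}; δ(s4,x) = {s2, s3, s5}; δ(s5,x) = {s2, s3}.
Union: {s0, s1, s2, s3, s4, s5}.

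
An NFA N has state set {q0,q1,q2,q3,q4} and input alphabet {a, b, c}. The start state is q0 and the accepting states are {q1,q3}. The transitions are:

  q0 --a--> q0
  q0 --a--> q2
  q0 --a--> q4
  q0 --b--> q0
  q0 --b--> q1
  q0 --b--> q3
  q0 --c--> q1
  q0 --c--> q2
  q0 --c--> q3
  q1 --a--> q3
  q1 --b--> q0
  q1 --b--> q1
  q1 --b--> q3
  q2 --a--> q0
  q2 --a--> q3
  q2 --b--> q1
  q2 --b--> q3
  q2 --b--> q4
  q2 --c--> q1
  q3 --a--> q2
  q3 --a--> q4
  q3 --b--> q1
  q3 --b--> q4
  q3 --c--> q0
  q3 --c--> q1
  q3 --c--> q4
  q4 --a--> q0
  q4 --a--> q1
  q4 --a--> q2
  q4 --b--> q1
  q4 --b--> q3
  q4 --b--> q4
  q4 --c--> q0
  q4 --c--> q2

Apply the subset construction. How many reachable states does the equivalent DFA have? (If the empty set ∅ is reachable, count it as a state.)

9

Start state of the DFA: {q0}.
{q0} --a--> {q0,q2,q4}  [new]
{q0} --b--> {q0,q1,q3}  [new]
{q0} --c--> {q1,q2,q3}  [new]
{q0,q2,q4} --a--> {q0,q1,q2,q3,q4}  [new]
{q0,q2,q4} --b--> {q0,q1,q3,q4}  [new]
{q0,q2,q4} --c--> {q0,q1,q2,q3}  [new]
{q0,q1,q3} --a--> {q0,q2,q3,q4}  [new]
{q0,q1,q3} --b--> {q0,q1,q3,q4}  [seen]
{q0,q1,q3} --c--> {q0,q1,q2,q3,q4}  [seen]
{q1,q2,q3} --a--> {q0,q2,q3,q4}  [seen]
{q1,q2,q3} --b--> {q0,q1,q3,q4}  [seen]
{q1,q2,q3} --c--> {q0,q1,q4}  [new]
{q0,q1,q2,q3,q4} --a--> {q0,q1,q2,q3,q4}  [seen]
{q0,q1,q2,q3,q4} --b--> {q0,q1,q3,q4}  [seen]
{q0,q1,q2,q3,q4} --c--> {q0,q1,q2,q3,q4}  [seen]
{q0,q1,q3,q4} --a--> {q0,q1,q2,q3,q4}  [seen]
{q0,q1,q3,q4} --b--> {q0,q1,q3,q4}  [seen]
{q0,q1,q3,q4} --c--> {q0,q1,q2,q3,q4}  [seen]
{q0,q1,q2,q3} --a--> {q0,q2,q3,q4}  [seen]
{q0,q1,q2,q3} --b--> {q0,q1,q3,q4}  [seen]
{q0,q1,q2,q3} --c--> {q0,q1,q2,q3,q4}  [seen]
{q0,q2,q3,q4} --a--> {q0,q1,q2,q3,q4}  [seen]
{q0,q2,q3,q4} --b--> {q0,q1,q3,q4}  [seen]
{q0,q2,q3,q4} --c--> {q0,q1,q2,q3,q4}  [seen]
{q0,q1,q4} --a--> {q0,q1,q2,q3,q4}  [seen]
{q0,q1,q4} --b--> {q0,q1,q3,q4}  [seen]
{q0,q1,q4} --c--> {q0,q1,q2,q3}  [seen]
Reachable DFA states: {q0}, {q0,q2,q4}, {q0,q1,q3}, {q1,q2,q3}, {q0,q1,q2,q3,q4}, {q0,q1,q3,q4}, {q0,q1,q2,q3}, {q0,q2,q3,q4}, {q0,q1,q4}.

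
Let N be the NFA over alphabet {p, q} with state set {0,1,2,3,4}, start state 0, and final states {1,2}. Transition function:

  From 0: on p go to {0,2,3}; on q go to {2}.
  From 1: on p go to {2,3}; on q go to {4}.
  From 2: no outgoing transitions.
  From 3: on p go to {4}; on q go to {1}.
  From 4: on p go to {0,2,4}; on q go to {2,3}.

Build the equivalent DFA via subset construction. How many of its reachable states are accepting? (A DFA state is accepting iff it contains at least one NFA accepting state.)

10

Start state of the DFA: {0}.
{0} --p--> {0,2,3}  [new]
{0} --q--> {2}  [new]
{0,2,3} --p--> {0,2,3,4}  [new]
{0,2,3} --q--> {1,2}  [new]
{2} --p--> ∅  [new]
{2} --q--> ∅  [seen]
{0,2,3,4} --p--> {0,2,3,4}  [seen]
{0,2,3,4} --q--> {1,2,3}  [new]
{1,2} --p--> {2,3}  [new]
{1,2} --q--> {4}  [new]
∅ --p--> ∅  [seen]
∅ --q--> ∅  [seen]
{1,2,3} --p--> {2,3,4}  [new]
{1,2,3} --q--> {1,4}  [new]
{2,3} --p--> {4}  [seen]
{2,3} --q--> {1}  [new]
{4} --p--> {0,2,4}  [new]
{4} --q--> {2,3}  [seen]
{2,3,4} --p--> {0,2,4}  [seen]
{2,3,4} --q--> {1,2,3}  [seen]
{1,4} --p--> {0,2,3,4}  [seen]
{1,4} --q--> {2,3,4}  [seen]
{1} --p--> {2,3}  [seen]
{1} --q--> {4}  [seen]
{0,2,4} --p--> {0,2,3,4}  [seen]
{0,2,4} --q--> {2,3}  [seen]
Reachable DFA states: {0}, {0,2,3}, {2}, {0,2,3,4}, {1,2}, ∅, {1,2,3}, {2,3}, {4}, {2,3,4}, {1,4}, {1}, {0,2,4}.
Accepting DFA states (contain an NFA accepting state): {0,2,3}, {2}, {0,2,3,4}, {1,2}, {1,2,3}, {2,3}, {2,3,4}, {1,4}, {1}, {0,2,4}.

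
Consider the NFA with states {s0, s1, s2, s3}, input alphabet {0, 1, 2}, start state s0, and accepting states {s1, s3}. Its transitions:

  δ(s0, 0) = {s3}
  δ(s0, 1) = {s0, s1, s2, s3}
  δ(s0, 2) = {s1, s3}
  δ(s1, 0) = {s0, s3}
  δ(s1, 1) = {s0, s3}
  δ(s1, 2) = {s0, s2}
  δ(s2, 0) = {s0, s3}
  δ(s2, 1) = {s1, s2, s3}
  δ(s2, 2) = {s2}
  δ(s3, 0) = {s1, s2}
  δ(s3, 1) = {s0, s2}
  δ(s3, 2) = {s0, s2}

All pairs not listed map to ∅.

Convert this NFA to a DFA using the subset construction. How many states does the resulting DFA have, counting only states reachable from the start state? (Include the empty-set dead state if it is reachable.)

Start state of the DFA: {s0}.
{s0} --0--> {s3}  [new]
{s0} --1--> {s0, s1, s2, s3}  [new]
{s0} --2--> {s1, s3}  [new]
{s3} --0--> {s1, s2}  [new]
{s3} --1--> {s0, s2}  [new]
{s3} --2--> {s0, s2}  [seen]
{s0, s1, s2, s3} --0--> {s0, s1, s2, s3}  [seen]
{s0, s1, s2, s3} --1--> {s0, s1, s2, s3}  [seen]
{s0, s1, s2, s3} --2--> {s0, s1, s2, s3}  [seen]
{s1, s3} --0--> {s0, s1, s2, s3}  [seen]
{s1, s3} --1--> {s0, s2, s3}  [new]
{s1, s3} --2--> {s0, s2}  [seen]
{s1, s2} --0--> {s0, s3}  [new]
{s1, s2} --1--> {s0, s1, s2, s3}  [seen]
{s1, s2} --2--> {s0, s2}  [seen]
{s0, s2} --0--> {s0, s3}  [seen]
{s0, s2} --1--> {s0, s1, s2, s3}  [seen]
{s0, s2} --2--> {s1, s2, s3}  [new]
{s0, s2, s3} --0--> {s0, s1, s2, s3}  [seen]
{s0, s2, s3} --1--> {s0, s1, s2, s3}  [seen]
{s0, s2, s3} --2--> {s0, s1, s2, s3}  [seen]
{s0, s3} --0--> {s1, s2, s3}  [seen]
{s0, s3} --1--> {s0, s1, s2, s3}  [seen]
{s0, s3} --2--> {s0, s1, s2, s3}  [seen]
{s1, s2, s3} --0--> {s0, s1, s2, s3}  [seen]
{s1, s2, s3} --1--> {s0, s1, s2, s3}  [seen]
{s1, s2, s3} --2--> {s0, s2}  [seen]
Reachable DFA states: {s0}, {s3}, {s0, s1, s2, s3}, {s1, s3}, {s1, s2}, {s0, s2}, {s0, s2, s3}, {s0, s3}, {s1, s2, s3}.

9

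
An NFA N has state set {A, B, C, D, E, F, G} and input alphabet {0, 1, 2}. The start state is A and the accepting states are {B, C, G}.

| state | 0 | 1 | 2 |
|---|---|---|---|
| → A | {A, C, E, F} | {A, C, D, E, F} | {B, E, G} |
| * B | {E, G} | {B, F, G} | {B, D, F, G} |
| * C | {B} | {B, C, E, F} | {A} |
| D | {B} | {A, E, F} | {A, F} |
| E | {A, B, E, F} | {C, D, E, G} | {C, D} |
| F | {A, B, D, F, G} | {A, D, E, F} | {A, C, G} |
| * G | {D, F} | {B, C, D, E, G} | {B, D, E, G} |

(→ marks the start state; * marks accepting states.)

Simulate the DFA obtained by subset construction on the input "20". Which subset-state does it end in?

{A, B, D, E, F, G}

Start: {A}.
δ(A,2) = {B, E, G}.
Union: {B, E, G}.
After 2: {B, E, G}.
δ(B,0) = {E, G}; δ(E,0) = {A, B, E, F}; δ(G,0) = {D, F}.
Union: {A, B, D, E, F, G}.
After 0: {A, B, D, E, F, G}.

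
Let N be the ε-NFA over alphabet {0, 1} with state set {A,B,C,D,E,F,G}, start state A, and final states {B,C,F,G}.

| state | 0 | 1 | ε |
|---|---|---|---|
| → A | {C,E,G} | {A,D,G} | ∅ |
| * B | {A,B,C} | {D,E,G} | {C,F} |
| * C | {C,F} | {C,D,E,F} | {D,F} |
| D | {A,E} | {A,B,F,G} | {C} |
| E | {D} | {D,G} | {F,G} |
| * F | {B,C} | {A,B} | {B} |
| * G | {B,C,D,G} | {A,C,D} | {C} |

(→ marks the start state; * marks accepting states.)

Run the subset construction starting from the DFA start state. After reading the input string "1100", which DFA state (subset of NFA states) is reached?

Start: {A}.
δ(A,1) = {A,D,G}.
Union: {A,D,G}.
ε-closure gives {A,B,C,D,F,G}.
After 1: {A,B,C,D,F,G}.
δ(A,1) = {A,D,G}; δ(B,1) = {D,E,G}; δ(C,1) = {C,D,E,F}; δ(D,1) = {A,B,F,G}; δ(F,1) = {A,B}; δ(G,1) = {A,C,D}.
Union: {A,B,C,D,E,F,G}.
After 1: {A,B,C,D,E,F,G}.
δ(A,0) = {C,E,G}; δ(B,0) = {A,B,C}; δ(C,0) = {C,F}; δ(D,0) = {A,E}; δ(E,0) = {D}; δ(F,0) = {B,C}; δ(G,0) = {B,C,D,G}.
Union: {A,B,C,D,E,F,G}.
After 0: {A,B,C,D,E,F,G}.
δ(A,0) = {C,E,G}; δ(B,0) = {A,B,C}; δ(C,0) = {C,F}; δ(D,0) = {A,E}; δ(E,0) = {D}; δ(F,0) = {B,C}; δ(G,0) = {B,C,D,G}.
Union: {A,B,C,D,E,F,G}.
After 0: {A,B,C,D,E,F,G}.

{A,B,C,D,E,F,G}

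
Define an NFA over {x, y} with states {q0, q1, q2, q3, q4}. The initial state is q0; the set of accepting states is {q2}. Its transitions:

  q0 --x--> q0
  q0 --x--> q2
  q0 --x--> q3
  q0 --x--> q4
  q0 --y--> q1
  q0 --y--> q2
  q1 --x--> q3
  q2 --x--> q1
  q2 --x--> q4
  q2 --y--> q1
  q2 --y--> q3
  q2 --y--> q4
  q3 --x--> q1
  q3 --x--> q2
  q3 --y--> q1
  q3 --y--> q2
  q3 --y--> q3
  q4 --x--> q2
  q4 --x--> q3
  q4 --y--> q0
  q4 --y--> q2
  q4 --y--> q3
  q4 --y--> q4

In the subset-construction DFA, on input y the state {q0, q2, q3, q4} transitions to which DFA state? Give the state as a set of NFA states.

{q0, q1, q2, q3, q4}

δ(q0,y) = {q1, q2}; δ(q2,y) = {q1, q3, q4}; δ(q3,y) = {q1, q2, q3}; δ(q4,y) = {q0, q2, q3, q4}.
Union: {q0, q1, q2, q3, q4}.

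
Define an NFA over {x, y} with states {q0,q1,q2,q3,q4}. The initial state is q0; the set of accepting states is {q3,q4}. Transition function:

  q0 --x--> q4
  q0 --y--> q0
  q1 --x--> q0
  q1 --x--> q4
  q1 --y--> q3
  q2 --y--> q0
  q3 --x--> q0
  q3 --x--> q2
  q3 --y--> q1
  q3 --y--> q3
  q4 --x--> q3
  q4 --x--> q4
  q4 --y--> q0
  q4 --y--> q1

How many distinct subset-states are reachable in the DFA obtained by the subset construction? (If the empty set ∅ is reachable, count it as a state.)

Start state of the DFA: {q0}.
{q0} --x--> {q4}  [new]
{q0} --y--> {q0}  [seen]
{q4} --x--> {q3,q4}  [new]
{q4} --y--> {q0,q1}  [new]
{q3,q4} --x--> {q0,q2,q3,q4}  [new]
{q3,q4} --y--> {q0,q1,q3}  [new]
{q0,q1} --x--> {q0,q4}  [new]
{q0,q1} --y--> {q0,q3}  [new]
{q0,q2,q3,q4} --x--> {q0,q2,q3,q4}  [seen]
{q0,q2,q3,q4} --y--> {q0,q1,q3}  [seen]
{q0,q1,q3} --x--> {q0,q2,q4}  [new]
{q0,q1,q3} --y--> {q0,q1,q3}  [seen]
{q0,q4} --x--> {q3,q4}  [seen]
{q0,q4} --y--> {q0,q1}  [seen]
{q0,q3} --x--> {q0,q2,q4}  [seen]
{q0,q3} --y--> {q0,q1,q3}  [seen]
{q0,q2,q4} --x--> {q3,q4}  [seen]
{q0,q2,q4} --y--> {q0,q1}  [seen]
Reachable DFA states: {q0}, {q4}, {q3,q4}, {q0,q1}, {q0,q2,q3,q4}, {q0,q1,q3}, {q0,q4}, {q0,q3}, {q0,q2,q4}.

9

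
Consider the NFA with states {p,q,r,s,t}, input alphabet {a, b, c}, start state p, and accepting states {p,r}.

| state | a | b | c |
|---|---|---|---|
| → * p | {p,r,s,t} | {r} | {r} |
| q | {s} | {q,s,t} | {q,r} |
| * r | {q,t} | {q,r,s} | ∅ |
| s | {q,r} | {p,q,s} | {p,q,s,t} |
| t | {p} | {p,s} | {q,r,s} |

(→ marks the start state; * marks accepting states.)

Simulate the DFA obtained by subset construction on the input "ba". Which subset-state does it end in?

Start: {p}.
δ(p,b) = {r}.
Union: {r}.
After b: {r}.
δ(r,a) = {q,t}.
Union: {q,t}.
After a: {q,t}.

{q,t}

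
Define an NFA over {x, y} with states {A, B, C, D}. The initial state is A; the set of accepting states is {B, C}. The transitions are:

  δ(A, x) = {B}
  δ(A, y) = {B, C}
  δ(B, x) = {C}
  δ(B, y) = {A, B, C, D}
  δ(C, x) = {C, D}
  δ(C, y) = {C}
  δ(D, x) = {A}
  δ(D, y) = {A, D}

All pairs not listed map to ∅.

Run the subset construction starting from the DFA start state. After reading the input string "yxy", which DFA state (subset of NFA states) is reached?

Start: {A}.
δ(A,y) = {B, C}.
Union: {B, C}.
After y: {B, C}.
δ(B,x) = {C}; δ(C,x) = {C, D}.
Union: {C, D}.
After x: {C, D}.
δ(C,y) = {C}; δ(D,y) = {A, D}.
Union: {A, C, D}.
After y: {A, C, D}.

{A, C, D}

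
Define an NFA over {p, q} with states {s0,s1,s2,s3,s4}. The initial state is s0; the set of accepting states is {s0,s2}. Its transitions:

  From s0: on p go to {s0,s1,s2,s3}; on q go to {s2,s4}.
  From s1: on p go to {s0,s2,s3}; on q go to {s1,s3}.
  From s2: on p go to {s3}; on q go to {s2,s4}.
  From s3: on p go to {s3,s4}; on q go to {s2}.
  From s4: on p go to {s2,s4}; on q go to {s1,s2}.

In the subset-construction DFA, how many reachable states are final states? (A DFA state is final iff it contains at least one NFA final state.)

Start state of the DFA: {s0}.
{s0} --p--> {s0,s1,s2,s3}  [new]
{s0} --q--> {s2,s4}  [new]
{s0,s1,s2,s3} --p--> {s0,s1,s2,s3,s4}  [new]
{s0,s1,s2,s3} --q--> {s1,s2,s3,s4}  [new]
{s2,s4} --p--> {s2,s3,s4}  [new]
{s2,s4} --q--> {s1,s2,s4}  [new]
{s0,s1,s2,s3,s4} --p--> {s0,s1,s2,s3,s4}  [seen]
{s0,s1,s2,s3,s4} --q--> {s1,s2,s3,s4}  [seen]
{s1,s2,s3,s4} --p--> {s0,s2,s3,s4}  [new]
{s1,s2,s3,s4} --q--> {s1,s2,s3,s4}  [seen]
{s2,s3,s4} --p--> {s2,s3,s4}  [seen]
{s2,s3,s4} --q--> {s1,s2,s4}  [seen]
{s1,s2,s4} --p--> {s0,s2,s3,s4}  [seen]
{s1,s2,s4} --q--> {s1,s2,s3,s4}  [seen]
{s0,s2,s3,s4} --p--> {s0,s1,s2,s3,s4}  [seen]
{s0,s2,s3,s4} --q--> {s1,s2,s4}  [seen]
Reachable DFA states: {s0}, {s0,s1,s2,s3}, {s2,s4}, {s0,s1,s2,s3,s4}, {s1,s2,s3,s4}, {s2,s3,s4}, {s1,s2,s4}, {s0,s2,s3,s4}.
Accepting DFA states (contain an NFA accepting state): {s0}, {s0,s1,s2,s3}, {s2,s4}, {s0,s1,s2,s3,s4}, {s1,s2,s3,s4}, {s2,s3,s4}, {s1,s2,s4}, {s0,s2,s3,s4}.

8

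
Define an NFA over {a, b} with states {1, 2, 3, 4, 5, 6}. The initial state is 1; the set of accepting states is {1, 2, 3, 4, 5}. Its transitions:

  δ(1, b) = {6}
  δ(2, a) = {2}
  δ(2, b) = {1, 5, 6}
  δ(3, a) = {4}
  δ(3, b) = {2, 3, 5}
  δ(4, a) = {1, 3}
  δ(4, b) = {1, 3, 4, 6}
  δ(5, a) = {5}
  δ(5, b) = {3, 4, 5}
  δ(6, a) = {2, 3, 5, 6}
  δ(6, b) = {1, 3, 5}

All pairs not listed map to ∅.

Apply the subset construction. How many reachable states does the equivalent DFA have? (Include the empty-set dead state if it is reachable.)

9

Start state of the DFA: {1}.
{1} --a--> ∅  [new]
{1} --b--> {6}  [new]
∅ --a--> ∅  [seen]
∅ --b--> ∅  [seen]
{6} --a--> {2, 3, 5, 6}  [new]
{6} --b--> {1, 3, 5}  [new]
{2, 3, 5, 6} --a--> {2, 3, 4, 5, 6}  [new]
{2, 3, 5, 6} --b--> {1, 2, 3, 4, 5, 6}  [new]
{1, 3, 5} --a--> {4, 5}  [new]
{1, 3, 5} --b--> {2, 3, 4, 5, 6}  [seen]
{2, 3, 4, 5, 6} --a--> {1, 2, 3, 4, 5, 6}  [seen]
{2, 3, 4, 5, 6} --b--> {1, 2, 3, 4, 5, 6}  [seen]
{1, 2, 3, 4, 5, 6} --a--> {1, 2, 3, 4, 5, 6}  [seen]
{1, 2, 3, 4, 5, 6} --b--> {1, 2, 3, 4, 5, 6}  [seen]
{4, 5} --a--> {1, 3, 5}  [seen]
{4, 5} --b--> {1, 3, 4, 5, 6}  [new]
{1, 3, 4, 5, 6} --a--> {1, 2, 3, 4, 5, 6}  [seen]
{1, 3, 4, 5, 6} --b--> {1, 2, 3, 4, 5, 6}  [seen]
Reachable DFA states: {1}, ∅, {6}, {2, 3, 5, 6}, {1, 3, 5}, {2, 3, 4, 5, 6}, {1, 2, 3, 4, 5, 6}, {4, 5}, {1, 3, 4, 5, 6}.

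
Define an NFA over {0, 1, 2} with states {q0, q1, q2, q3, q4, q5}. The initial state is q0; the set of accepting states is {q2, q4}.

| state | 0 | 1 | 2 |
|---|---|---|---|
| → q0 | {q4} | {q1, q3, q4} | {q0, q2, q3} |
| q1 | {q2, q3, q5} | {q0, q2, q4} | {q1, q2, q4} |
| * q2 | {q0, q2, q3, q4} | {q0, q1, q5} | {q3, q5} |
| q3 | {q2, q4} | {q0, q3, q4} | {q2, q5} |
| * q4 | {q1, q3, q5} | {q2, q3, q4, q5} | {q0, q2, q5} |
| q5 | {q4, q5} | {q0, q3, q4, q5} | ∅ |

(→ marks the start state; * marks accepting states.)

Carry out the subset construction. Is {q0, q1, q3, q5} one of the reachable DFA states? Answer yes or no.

no

Start state of the DFA: {q0}.
{q0} --0--> {q4}  [new]
{q0} --1--> {q1, q3, q4}  [new]
{q0} --2--> {q0, q2, q3}  [new]
{q4} --0--> {q1, q3, q5}  [new]
{q4} --1--> {q2, q3, q4, q5}  [new]
{q4} --2--> {q0, q2, q5}  [new]
{q1, q3, q4} --0--> {q1, q2, q3, q4, q5}  [new]
{q1, q3, q4} --1--> {q0, q2, q3, q4, q5}  [new]
{q1, q3, q4} --2--> {q0, q1, q2, q4, q5}  [new]
{q0, q2, q3} --0--> {q0, q2, q3, q4}  [new]
{q0, q2, q3} --1--> {q0, q1, q3, q4, q5}  [new]
{q0, q2, q3} --2--> {q0, q2, q3, q5}  [new]
{q1, q3, q5} --0--> {q2, q3, q4, q5}  [seen]
{q1, q3, q5} --1--> {q0, q2, q3, q4, q5}  [seen]
{q1, q3, q5} --2--> {q1, q2, q4, q5}  [new]
{q2, q3, q4, q5} --0--> {q0, q1, q2, q3, q4, q5}  [new]
{q2, q3, q4, q5} --1--> {q0, q1, q2, q3, q4, q5}  [seen]
{q2, q3, q4, q5} --2--> {q0, q2, q3, q5}  [seen]
{q0, q2, q5} --0--> {q0, q2, q3, q4, q5}  [seen]
{q0, q2, q5} --1--> {q0, q1, q3, q4, q5}  [seen]
{q0, q2, q5} --2--> {q0, q2, q3, q5}  [seen]
{q1, q2, q3, q4, q5} --0--> {q0, q1, q2, q3, q4, q5}  [seen]
{q1, q2, q3, q4, q5} --1--> {q0, q1, q2, q3, q4, q5}  [seen]
{q1, q2, q3, q4, q5} --2--> {q0, q1, q2, q3, q4, q5}  [seen]
{q0, q2, q3, q4, q5} --0--> {q0, q1, q2, q3, q4, q5}  [seen]
{q0, q2, q3, q4, q5} --1--> {q0, q1, q2, q3, q4, q5}  [seen]
{q0, q2, q3, q4, q5} --2--> {q0, q2, q3, q5}  [seen]
{q0, q1, q2, q4, q5} --0--> {q0, q1, q2, q3, q4, q5}  [seen]
{q0, q1, q2, q4, q5} --1--> {q0, q1, q2, q3, q4, q5}  [seen]
{q0, q1, q2, q4, q5} --2--> {q0, q1, q2, q3, q4, q5}  [seen]
{q0, q2, q3, q4} --0--> {q0, q1, q2, q3, q4, q5}  [seen]
{q0, q2, q3, q4} --1--> {q0, q1, q2, q3, q4, q5}  [seen]
{q0, q2, q3, q4} --2--> {q0, q2, q3, q5}  [seen]
{q0, q1, q3, q4, q5} --0--> {q1, q2, q3, q4, q5}  [seen]
{q0, q1, q3, q4, q5} --1--> {q0, q1, q2, q3, q4, q5}  [seen]
{q0, q1, q3, q4, q5} --2--> {q0, q1, q2, q3, q4, q5}  [seen]
{q0, q2, q3, q5} --0--> {q0, q2, q3, q4, q5}  [seen]
{q0, q2, q3, q5} --1--> {q0, q1, q3, q4, q5}  [seen]
{q0, q2, q3, q5} --2--> {q0, q2, q3, q5}  [seen]
{q1, q2, q4, q5} --0--> {q0, q1, q2, q3, q4, q5}  [seen]
{q1, q2, q4, q5} --1--> {q0, q1, q2, q3, q4, q5}  [seen]
{q1, q2, q4, q5} --2--> {q0, q1, q2, q3, q4, q5}  [seen]
{q0, q1, q2, q3, q4, q5} --0--> {q0, q1, q2, q3, q4, q5}  [seen]
{q0, q1, q2, q3, q4, q5} --1--> {q0, q1, q2, q3, q4, q5}  [seen]
{q0, q1, q2, q3, q4, q5} --2--> {q0, q1, q2, q3, q4, q5}  [seen]
Reachable DFA states: {q0}, {q4}, {q1, q3, q4}, {q0, q2, q3}, {q1, q3, q5}, {q2, q3, q4, q5}, {q0, q2, q5}, {q1, q2, q3, q4, q5}, {q0, q2, q3, q4, q5}, {q0, q1, q2, q4, q5}, {q0, q2, q3, q4}, {q0, q1, q3, q4, q5}, {q0, q2, q3, q5}, {q1, q2, q4, q5}, {q0, q1, q2, q3, q4, q5}.
{q0, q1, q3, q5} is not among them.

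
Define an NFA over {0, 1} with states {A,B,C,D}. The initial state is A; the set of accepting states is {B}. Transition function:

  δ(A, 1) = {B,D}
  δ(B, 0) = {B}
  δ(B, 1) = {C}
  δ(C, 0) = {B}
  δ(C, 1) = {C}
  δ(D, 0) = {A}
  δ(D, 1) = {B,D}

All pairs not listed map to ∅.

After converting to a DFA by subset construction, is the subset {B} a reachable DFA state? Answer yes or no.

yes

Start state of the DFA: {A}.
{A} --0--> ∅  [new]
{A} --1--> {B,D}  [new]
∅ --0--> ∅  [seen]
∅ --1--> ∅  [seen]
{B,D} --0--> {A,B}  [new]
{B,D} --1--> {B,C,D}  [new]
{A,B} --0--> {B}  [new]
{A,B} --1--> {B,C,D}  [seen]
{B,C,D} --0--> {A,B}  [seen]
{B,C,D} --1--> {B,C,D}  [seen]
{B} --0--> {B}  [seen]
{B} --1--> {C}  [new]
{C} --0--> {B}  [seen]
{C} --1--> {C}  [seen]
Reachable DFA states: {A}, ∅, {B,D}, {A,B}, {B,C,D}, {B}, {C}.
{B} is among them.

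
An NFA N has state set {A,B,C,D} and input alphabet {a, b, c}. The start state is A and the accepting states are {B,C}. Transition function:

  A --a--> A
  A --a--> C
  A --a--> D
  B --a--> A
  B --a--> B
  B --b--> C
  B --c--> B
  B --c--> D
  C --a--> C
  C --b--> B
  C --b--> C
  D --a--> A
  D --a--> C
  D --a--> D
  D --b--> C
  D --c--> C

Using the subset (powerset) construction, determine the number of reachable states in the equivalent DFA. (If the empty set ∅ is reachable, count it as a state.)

Start state of the DFA: {A}.
{A} --a--> {A,C,D}  [new]
{A} --b--> ∅  [new]
{A} --c--> ∅  [seen]
{A,C,D} --a--> {A,C,D}  [seen]
{A,C,D} --b--> {B,C}  [new]
{A,C,D} --c--> {C}  [new]
∅ --a--> ∅  [seen]
∅ --b--> ∅  [seen]
∅ --c--> ∅  [seen]
{B,C} --a--> {A,B,C}  [new]
{B,C} --b--> {B,C}  [seen]
{B,C} --c--> {B,D}  [new]
{C} --a--> {C}  [seen]
{C} --b--> {B,C}  [seen]
{C} --c--> ∅  [seen]
{A,B,C} --a--> {A,B,C,D}  [new]
{A,B,C} --b--> {B,C}  [seen]
{A,B,C} --c--> {B,D}  [seen]
{B,D} --a--> {A,B,C,D}  [seen]
{B,D} --b--> {C}  [seen]
{B,D} --c--> {B,C,D}  [new]
{A,B,C,D} --a--> {A,B,C,D}  [seen]
{A,B,C,D} --b--> {B,C}  [seen]
{A,B,C,D} --c--> {B,C,D}  [seen]
{B,C,D} --a--> {A,B,C,D}  [seen]
{B,C,D} --b--> {B,C}  [seen]
{B,C,D} --c--> {B,C,D}  [seen]
Reachable DFA states: {A}, {A,C,D}, ∅, {B,C}, {C}, {A,B,C}, {B,D}, {A,B,C,D}, {B,C,D}.

9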